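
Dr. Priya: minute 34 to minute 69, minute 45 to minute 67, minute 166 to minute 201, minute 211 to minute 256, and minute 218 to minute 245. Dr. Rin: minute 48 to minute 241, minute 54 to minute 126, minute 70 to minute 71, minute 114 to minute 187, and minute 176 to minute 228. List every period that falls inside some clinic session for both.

minute 48 to minute 69, minute 166 to minute 201, minute 211 to minute 241

First set merges to minute 34 to minute 69, minute 166 to minute 201, minute 211 to minute 256.
Second set merges to minute 48 to minute 241.
minute 34 to minute 69 meets the second set on minute 48 to minute 69.
minute 166 to minute 201 meets the second set on minute 166 to minute 201.
minute 211 to minute 256 meets the second set on minute 211 to minute 241.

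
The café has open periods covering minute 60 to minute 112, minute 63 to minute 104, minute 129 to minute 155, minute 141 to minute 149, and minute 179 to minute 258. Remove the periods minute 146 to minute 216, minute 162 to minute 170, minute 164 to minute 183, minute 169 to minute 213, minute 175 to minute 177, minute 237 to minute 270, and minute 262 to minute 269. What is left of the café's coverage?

minute 60 to minute 112, minute 129 to minute 146, minute 216 to minute 237

First set merges to minute 60 to minute 112, minute 129 to minute 155, minute 179 to minute 258.
Second set merges to minute 146 to minute 216, minute 237 to minute 270.
minute 60 to minute 112: no B overlap → unchanged.
minute 129 to minute 155 minus B → minute 129 to minute 146.
minute 179 to minute 258 minus B → minute 216 to minute 237.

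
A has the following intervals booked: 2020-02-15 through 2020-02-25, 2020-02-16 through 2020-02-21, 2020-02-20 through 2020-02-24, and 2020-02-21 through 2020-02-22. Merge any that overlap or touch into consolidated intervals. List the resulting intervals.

2020-02-15 through 2020-02-25

2020-02-16 through 2020-02-21 overlaps/touches 2020-02-15 through 2020-02-25 → extend to 2020-02-15 through 2020-02-25.
2020-02-20 through 2020-02-24 overlaps/touches 2020-02-15 through 2020-02-25 → extend to 2020-02-15 through 2020-02-25.
2020-02-21 through 2020-02-22 overlaps/touches 2020-02-15 through 2020-02-25 → extend to 2020-02-15 through 2020-02-25.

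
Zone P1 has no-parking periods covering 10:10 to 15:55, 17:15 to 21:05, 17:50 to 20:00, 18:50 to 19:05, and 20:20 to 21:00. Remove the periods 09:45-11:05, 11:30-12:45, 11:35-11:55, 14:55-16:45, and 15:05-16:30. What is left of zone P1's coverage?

Merge the first list: 10:10-15:55, 17:15-21:05.
Merge the second list: 09:45-11:05, 11:30-12:45, 14:55-16:45.
10:10-15:55 with B removed leaves 11:05-11:30, 12:45-14:55.
17:15-21:05 is untouched.

11:05-11:30, 12:45-14:55, 17:15-21:05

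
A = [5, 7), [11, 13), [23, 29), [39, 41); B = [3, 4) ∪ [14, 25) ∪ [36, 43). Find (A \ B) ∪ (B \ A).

[3, 4) ∪ [5, 7) ∪ [11, 13) ∪ [14, 23) ∪ [25, 29) ∪ [36, 39) ∪ [41, 43)

A but not B: [5, 7), [11, 13), [25, 29).
B but not A: [3, 4), [14, 23), [36, 39), [41, 43).
Combining gives A △ B.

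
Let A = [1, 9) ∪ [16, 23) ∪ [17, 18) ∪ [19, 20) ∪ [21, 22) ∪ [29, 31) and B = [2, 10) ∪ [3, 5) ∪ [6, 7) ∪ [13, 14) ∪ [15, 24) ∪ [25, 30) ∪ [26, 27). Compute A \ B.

Merge the first list: [1, 9), [16, 23), [29, 31).
Merge the second list: [2, 10), [13, 14), [15, 24), [25, 30).
[1, 9) \ B = [1, 2).
[16, 23): entirely removed.
[29, 31) \ B = [30, 31).

[1, 2) ∪ [30, 31)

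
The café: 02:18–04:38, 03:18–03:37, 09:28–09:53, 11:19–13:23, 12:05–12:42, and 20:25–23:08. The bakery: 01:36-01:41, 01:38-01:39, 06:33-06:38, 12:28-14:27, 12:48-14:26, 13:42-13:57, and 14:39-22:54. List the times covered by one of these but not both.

01:36–01:41, 02:18–04:38, 06:33–06:38, 09:28–09:53, 11:19–12:28, 13:23–14:27, 14:39–20:25, 22:54–23:08

First set merges to 02:18–04:38, 09:28–09:53, 11:19–13:23, 20:25–23:08.
Second set merges to 01:36–01:41, 06:33–06:38, 12:28–14:27, 14:39–22:54.
Only in the first: 02:18–04:38, 09:28–09:53, 11:19–12:28, 22:54–23:08.
Only in the second: 01:36–01:41, 06:33–06:38, 13:23–14:27, 14:39–20:25.
Together these are the periods covered by exactly one.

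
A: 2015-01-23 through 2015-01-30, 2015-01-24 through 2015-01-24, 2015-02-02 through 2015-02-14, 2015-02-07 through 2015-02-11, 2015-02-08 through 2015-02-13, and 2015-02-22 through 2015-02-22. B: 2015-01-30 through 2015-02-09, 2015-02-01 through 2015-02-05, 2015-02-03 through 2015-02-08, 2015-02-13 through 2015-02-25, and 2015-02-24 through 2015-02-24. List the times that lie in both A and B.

2015-01-30 through 2015-01-30, 2015-02-02 through 2015-02-09, 2015-02-13 through 2015-02-14, 2015-02-22 through 2015-02-22

A, merged: 2015-01-23 through 2015-01-30, 2015-02-02 through 2015-02-14, 2015-02-22 through 2015-02-22.
B, merged: 2015-01-30 through 2015-02-09, 2015-02-13 through 2015-02-25.
2015-01-23 through 2015-01-30 ∩ B → 2015-01-30 through 2015-01-30.
2015-02-02 through 2015-02-14 ∩ B → 2015-02-02 through 2015-02-09, 2015-02-13 through 2015-02-14.
2015-02-22 through 2015-02-22 ∩ B → 2015-02-22 through 2015-02-22.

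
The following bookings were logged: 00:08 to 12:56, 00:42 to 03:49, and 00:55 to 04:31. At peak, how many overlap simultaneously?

Walk the sorted start/end points keeping a running depth.
The depth first hits 3 at 00:55.

3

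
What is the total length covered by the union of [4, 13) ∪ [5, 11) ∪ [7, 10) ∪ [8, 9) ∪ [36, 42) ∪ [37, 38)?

Merged: [4, 13), [36, 42).
Lengths: 9 + 6 = 15.

15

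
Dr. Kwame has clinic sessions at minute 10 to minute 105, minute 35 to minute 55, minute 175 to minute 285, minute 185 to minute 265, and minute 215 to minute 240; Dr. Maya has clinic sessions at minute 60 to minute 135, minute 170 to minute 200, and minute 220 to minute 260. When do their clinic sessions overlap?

First set merges to minute 10 to minute 105, minute 175 to minute 285.
minute 10 to minute 105 ∩ B → minute 60 to minute 105.
minute 175 to minute 285 ∩ B → minute 175 to minute 200, minute 220 to minute 260.

minute 60 to minute 105, minute 175 to minute 200, minute 220 to minute 260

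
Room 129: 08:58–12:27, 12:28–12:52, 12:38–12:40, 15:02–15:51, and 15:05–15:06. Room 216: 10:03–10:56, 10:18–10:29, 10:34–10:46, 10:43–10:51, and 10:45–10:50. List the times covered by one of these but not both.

08:58-10:03, 10:56-12:27, 12:28-12:52, 15:02-15:51

A, merged: 08:58-12:27, 12:28-12:52, 15:02-15:51.
B, merged: 10:03-10:56.
Only in the first: 08:58-10:03, 10:56-12:27, 12:28-12:52, 15:02-15:51.
Only in the second: none.
Together these are the periods covered by exactly one.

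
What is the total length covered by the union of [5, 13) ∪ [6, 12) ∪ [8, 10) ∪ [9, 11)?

Merged: [5, 13).
Length: 8.

8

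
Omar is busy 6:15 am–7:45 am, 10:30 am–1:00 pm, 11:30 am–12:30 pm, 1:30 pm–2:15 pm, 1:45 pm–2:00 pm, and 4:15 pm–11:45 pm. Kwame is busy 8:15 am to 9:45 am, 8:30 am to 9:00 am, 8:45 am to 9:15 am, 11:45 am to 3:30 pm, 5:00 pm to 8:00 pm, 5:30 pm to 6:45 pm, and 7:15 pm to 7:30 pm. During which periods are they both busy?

11:45 am-1:00 pm, 1:30 pm-2:15 pm, 5:00 pm-8:00 pm

A, merged: 6:15 am-7:45 am, 10:30 am-1:00 pm, 1:30 pm-2:15 pm, 4:15 pm-11:45 pm.
B, merged: 8:15 am-9:45 am, 11:45 am-3:30 pm, 5:00 pm-8:00 pm.
6:15 am-7:45 am falls entirely outside B.
10:30 am-1:00 pm overlaps B on 11:45 am-1:00 pm.
1:30 pm-2:15 pm overlaps B on 1:30 pm-2:15 pm.
4:15 pm-11:45 pm overlaps B on 5:00 pm-8:00 pm.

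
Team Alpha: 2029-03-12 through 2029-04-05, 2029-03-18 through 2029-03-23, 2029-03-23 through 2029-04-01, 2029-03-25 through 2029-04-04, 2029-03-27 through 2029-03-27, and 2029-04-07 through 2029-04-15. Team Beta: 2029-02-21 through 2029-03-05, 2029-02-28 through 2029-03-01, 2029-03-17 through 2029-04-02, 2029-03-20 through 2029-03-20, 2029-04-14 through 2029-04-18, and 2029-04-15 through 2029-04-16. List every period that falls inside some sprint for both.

2029-03-17 through 2029-04-02, 2029-04-14 through 2029-04-15

Merge the first list: 2029-03-12 through 2029-04-05, 2029-04-07 through 2029-04-15.
Merge the second list: 2029-02-21 through 2029-03-05, 2029-03-17 through 2029-04-02, 2029-04-14 through 2029-04-18.
2029-03-12 through 2029-04-05 overlaps B on 2029-03-17 through 2029-04-02.
2029-04-07 through 2029-04-15 overlaps B on 2029-04-14 through 2029-04-15.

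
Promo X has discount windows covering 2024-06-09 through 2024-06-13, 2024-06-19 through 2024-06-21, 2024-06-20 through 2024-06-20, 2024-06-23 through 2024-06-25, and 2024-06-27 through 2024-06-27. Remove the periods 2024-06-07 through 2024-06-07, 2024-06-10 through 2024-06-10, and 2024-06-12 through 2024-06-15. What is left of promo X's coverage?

2024-06-09 through 2024-06-09, 2024-06-11 through 2024-06-11, 2024-06-19 through 2024-06-21, 2024-06-23 through 2024-06-25, 2024-06-27 through 2024-06-27

A, merged: 2024-06-09 through 2024-06-13, 2024-06-19 through 2024-06-21, 2024-06-23 through 2024-06-25, 2024-06-27 through 2024-06-27.
2024-06-09 through 2024-06-13 \ B = 2024-06-09 through 2024-06-09, 2024-06-11 through 2024-06-11.
2024-06-19 through 2024-06-21: nothing removed.
2024-06-23 through 2024-06-25: nothing removed.
2024-06-27 through 2024-06-27: nothing removed.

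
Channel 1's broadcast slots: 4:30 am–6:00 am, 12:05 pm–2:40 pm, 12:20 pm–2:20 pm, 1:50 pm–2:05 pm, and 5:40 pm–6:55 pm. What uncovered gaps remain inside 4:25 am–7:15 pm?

4:25 am-4:30 am, 6:00 am-12:05 pm, 2:40 pm-5:40 pm, 6:55 pm-7:15 pm

Covered (merged): 4:30 am-6:00 am, 12:05 pm-2:40 pm, 5:40 pm-6:55 pm.
Gaps within 4:25 am-7:15 pm: 4:25 am-4:30 am, 6:00 am-12:05 pm, 2:40 pm-5:40 pm, 6:55 pm-7:15 pm.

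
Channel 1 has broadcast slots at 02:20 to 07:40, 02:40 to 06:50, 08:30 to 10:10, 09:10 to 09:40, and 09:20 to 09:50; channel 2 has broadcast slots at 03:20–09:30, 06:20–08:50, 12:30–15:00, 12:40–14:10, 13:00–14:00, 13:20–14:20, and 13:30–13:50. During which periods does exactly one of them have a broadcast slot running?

First set merges to 02:20-07:40, 08:30-10:10.
Second set merges to 03:20-09:30, 12:30-15:00.
A \ B = 02:20-03:20, 09:30-10:10.
B \ A = 07:40-08:30, 12:30-15:00.
Union of the two gives the symmetric difference.

02:20-03:20, 07:40-08:30, 09:30-10:10, 12:30-15:00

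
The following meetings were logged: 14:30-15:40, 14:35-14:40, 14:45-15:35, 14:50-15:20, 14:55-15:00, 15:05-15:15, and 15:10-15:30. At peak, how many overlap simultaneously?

5

Sweep endpoints in order; track running count of active intervals.
Peak of 5 reached at 15:10.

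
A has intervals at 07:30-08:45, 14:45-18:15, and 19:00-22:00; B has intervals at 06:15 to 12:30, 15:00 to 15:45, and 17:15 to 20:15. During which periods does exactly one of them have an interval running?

A \ B = 14:45–15:00, 15:45–17:15, 20:15–22:00.
B \ A = 06:15–07:30, 08:45–12:30, 18:15–19:00.
Union of the two gives the symmetric difference.

06:15–07:30, 08:45–12:30, 14:45–15:00, 15:45–17:15, 18:15–19:00, 20:15–22:00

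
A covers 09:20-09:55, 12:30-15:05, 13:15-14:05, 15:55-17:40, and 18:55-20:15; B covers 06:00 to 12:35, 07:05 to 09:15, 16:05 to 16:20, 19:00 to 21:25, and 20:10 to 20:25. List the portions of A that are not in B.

12:35–15:05, 15:55–16:05, 16:20–17:40, 18:55–19:00

Merge the first list: 09:20–09:55, 12:30–15:05, 15:55–17:40, 18:55–20:15.
Merge the second list: 06:00–12:35, 16:05–16:20, 19:00–21:25.
09:20–09:55: entirely removed.
12:30–15:05 \ B = 12:35–15:05.
15:55–17:40 \ B = 15:55–16:05, 16:20–17:40.
18:55–20:15 \ B = 18:55–19:00.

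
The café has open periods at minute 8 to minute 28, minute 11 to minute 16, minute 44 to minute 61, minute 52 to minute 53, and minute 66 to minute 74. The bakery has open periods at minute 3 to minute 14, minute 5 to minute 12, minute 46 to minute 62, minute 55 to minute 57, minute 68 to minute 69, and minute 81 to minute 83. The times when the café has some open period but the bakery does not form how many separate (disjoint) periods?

A, merged: minute 8 to minute 28, minute 44 to minute 61, minute 66 to minute 74.
B, merged: minute 3 to minute 14, minute 46 to minute 62, minute 68 to minute 69, minute 81 to minute 83.
A \ B = minute 14 to minute 28, minute 44 to minute 46, minute 66 to minute 68, minute 69 to minute 74.
That is 4 disjoint pieces.

4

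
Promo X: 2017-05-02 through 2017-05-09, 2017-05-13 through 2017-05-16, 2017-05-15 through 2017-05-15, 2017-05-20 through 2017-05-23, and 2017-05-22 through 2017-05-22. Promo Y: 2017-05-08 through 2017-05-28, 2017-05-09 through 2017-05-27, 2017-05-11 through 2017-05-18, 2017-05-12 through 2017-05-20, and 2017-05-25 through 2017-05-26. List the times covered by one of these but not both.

2017-05-02 through 2017-05-07, 2017-05-10 through 2017-05-12, 2017-05-17 through 2017-05-19, 2017-05-24 through 2017-05-28

A, merged: 2017-05-02 through 2017-05-09, 2017-05-13 through 2017-05-16, 2017-05-20 through 2017-05-23.
B, merged: 2017-05-08 through 2017-05-28.
Only in the first: 2017-05-02 through 2017-05-07.
Only in the second: 2017-05-10 through 2017-05-12, 2017-05-17 through 2017-05-19, 2017-05-24 through 2017-05-28.
Together these are the periods covered by exactly one.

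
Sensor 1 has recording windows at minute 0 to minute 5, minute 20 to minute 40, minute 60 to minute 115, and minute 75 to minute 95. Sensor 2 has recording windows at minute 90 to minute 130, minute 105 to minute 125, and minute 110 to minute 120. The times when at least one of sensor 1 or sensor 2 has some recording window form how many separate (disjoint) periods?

3

A, merged: minute 0 to minute 5, minute 20 to minute 40, minute 60 to minute 115.
B, merged: minute 90 to minute 130.
A ∪ B = minute 0 to minute 5, minute 20 to minute 40, minute 60 to minute 130.
That is 3 disjoint pieces.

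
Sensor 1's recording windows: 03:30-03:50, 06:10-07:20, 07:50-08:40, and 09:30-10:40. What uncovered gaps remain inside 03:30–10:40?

Covered (merged): 03:30–03:50, 06:10–07:20, 07:50–08:40, 09:30–10:40.
Uncovered inside 03:30–10:40: 03:50–06:10, 07:20–07:50, 08:40–09:30.

03:50–06:10, 07:20–07:50, 08:40–09:30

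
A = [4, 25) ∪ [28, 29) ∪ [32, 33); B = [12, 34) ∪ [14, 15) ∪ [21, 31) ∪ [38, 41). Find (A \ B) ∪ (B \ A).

[4, 12) ∪ [25, 28) ∪ [29, 32) ∪ [33, 34) ∪ [38, 41)

Merge the second list: [12, 34), [38, 41).
A \ B = [4, 12).
B \ A = [25, 28), [29, 32), [33, 34), [38, 41).
Union of the two gives the symmetric difference.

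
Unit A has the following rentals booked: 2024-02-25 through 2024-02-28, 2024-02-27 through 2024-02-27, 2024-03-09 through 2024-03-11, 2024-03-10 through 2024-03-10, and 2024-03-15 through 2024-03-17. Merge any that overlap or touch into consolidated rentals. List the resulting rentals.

2024-02-27 through 2024-02-27 overlaps/touches 2024-02-25 through 2024-02-28 → extend to 2024-02-25 through 2024-02-28.
2024-03-09 through 2024-03-11 is disjoint → start new block.
2024-03-10 through 2024-03-10 overlaps/touches 2024-03-09 through 2024-03-11 → extend to 2024-03-09 through 2024-03-11.
2024-03-15 through 2024-03-17 is disjoint → start new block.

2024-02-25 through 2024-02-28, 2024-03-09 through 2024-03-11, 2024-03-15 through 2024-03-17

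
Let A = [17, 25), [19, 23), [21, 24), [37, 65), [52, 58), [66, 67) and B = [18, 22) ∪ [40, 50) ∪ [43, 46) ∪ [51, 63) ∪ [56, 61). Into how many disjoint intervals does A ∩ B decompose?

First set merges to [17, 25), [37, 65), [66, 67).
Second set merges to [18, 22), [40, 50), [51, 63).
A ∩ B = [18, 22), [40, 50), [51, 63).
That is 3 disjoint pieces.

3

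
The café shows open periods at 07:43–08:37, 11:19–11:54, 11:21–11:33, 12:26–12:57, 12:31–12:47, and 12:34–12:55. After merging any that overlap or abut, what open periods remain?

07:43–08:37, 11:19–11:54, 12:26–12:57

11:19–11:54 is disjoint → start new block.
11:21–11:33 overlaps/touches 11:19–11:54 → extend to 11:19–11:54.
12:26–12:57 is disjoint → start new block.
12:31–12:47 overlaps/touches 12:26–12:57 → extend to 12:26–12:57.
12:34–12:55 overlaps/touches 12:26–12:57 → extend to 12:26–12:57.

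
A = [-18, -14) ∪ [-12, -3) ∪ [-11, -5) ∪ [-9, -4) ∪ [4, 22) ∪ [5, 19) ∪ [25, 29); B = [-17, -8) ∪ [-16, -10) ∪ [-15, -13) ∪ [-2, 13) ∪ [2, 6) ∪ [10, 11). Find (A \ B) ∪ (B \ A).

[-18, -17) ∪ [-14, -12) ∪ [-8, -3) ∪ [-2, 4) ∪ [13, 22) ∪ [25, 29)

Merge the first list: [-18, -14), [-12, -3), [4, 22), [25, 29).
Merge the second list: [-17, -8), [-2, 13).
A but not B: [-18, -17), [-8, -3), [13, 22), [25, 29).
B but not A: [-14, -12), [-2, 4).
Combining gives A △ B.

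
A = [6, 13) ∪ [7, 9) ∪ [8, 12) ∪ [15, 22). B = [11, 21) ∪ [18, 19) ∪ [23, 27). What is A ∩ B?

A, merged: [6, 13), [15, 22).
B, merged: [11, 21), [23, 27).
[6, 13) meets the second set on [11, 13).
[15, 22) meets the second set on [15, 21).

[11, 13) ∪ [15, 21)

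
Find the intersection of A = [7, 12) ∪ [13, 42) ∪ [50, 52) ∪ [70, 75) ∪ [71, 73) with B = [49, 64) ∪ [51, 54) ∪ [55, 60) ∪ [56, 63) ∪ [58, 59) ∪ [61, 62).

[50, 52)

First set merges to [7, 12), [13, 42), [50, 52), [70, 75).
Second set merges to [49, 64).
[7, 12): no overlap with the second set.
[13, 42): no overlap with the second set.
[50, 52) meets the second set on [50, 52).
[70, 75): no overlap with the second set.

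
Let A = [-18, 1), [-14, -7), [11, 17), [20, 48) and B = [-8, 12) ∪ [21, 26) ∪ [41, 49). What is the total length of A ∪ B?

64

A, merged: [-18, 1), [11, 17), [20, 48).
A ∪ B = [-18, 17), [20, 49).
Total: 35 + 29 = 64.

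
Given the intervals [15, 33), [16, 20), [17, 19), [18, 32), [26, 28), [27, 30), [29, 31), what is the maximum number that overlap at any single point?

4

At 18, 4 of the intervals are simultaneously active.
No point has more.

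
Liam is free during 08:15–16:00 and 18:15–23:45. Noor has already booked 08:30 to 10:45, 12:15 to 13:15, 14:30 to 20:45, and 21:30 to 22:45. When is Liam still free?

08:15-16:00 \ B = 08:15-08:30, 10:45-12:15, 13:15-14:30.
18:15-23:45 \ B = 20:45-21:30, 22:45-23:45.

08:15-08:30, 10:45-12:15, 13:15-14:30, 20:45-21:30, 22:45-23:45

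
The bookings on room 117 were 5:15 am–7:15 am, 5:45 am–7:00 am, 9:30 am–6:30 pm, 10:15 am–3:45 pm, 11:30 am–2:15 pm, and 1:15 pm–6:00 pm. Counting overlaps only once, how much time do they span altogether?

11 h

Merged: 5:15 am-7:15 am, 9:30 am-6:30 pm.
Lengths: 2 h + 9 h = 11 h.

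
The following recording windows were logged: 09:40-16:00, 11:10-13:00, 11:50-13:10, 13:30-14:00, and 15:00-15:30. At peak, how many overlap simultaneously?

3

At 11:50, 3 of the intervals are simultaneously active.
No point has more.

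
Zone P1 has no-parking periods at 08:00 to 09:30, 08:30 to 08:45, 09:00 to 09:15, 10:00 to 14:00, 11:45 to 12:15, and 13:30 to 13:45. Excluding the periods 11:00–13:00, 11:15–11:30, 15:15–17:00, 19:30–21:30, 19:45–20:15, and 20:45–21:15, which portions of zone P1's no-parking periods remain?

08:00–09:30, 10:00–11:00, 13:00–14:00

Merge the first list: 08:00–09:30, 10:00–14:00.
Merge the second list: 11:00–13:00, 15:15–17:00, 19:30–21:30.
08:00–09:30 is untouched.
10:00–14:00 with B removed leaves 10:00–11:00, 13:00–14:00.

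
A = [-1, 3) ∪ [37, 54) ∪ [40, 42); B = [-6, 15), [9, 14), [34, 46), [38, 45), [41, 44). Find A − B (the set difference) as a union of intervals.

[46, 54)

First set merges to [-1, 3), [37, 54).
Second set merges to [-6, 15), [34, 46).
[-1, 3): fully covered by B → removed.
[37, 54) minus B → [46, 54).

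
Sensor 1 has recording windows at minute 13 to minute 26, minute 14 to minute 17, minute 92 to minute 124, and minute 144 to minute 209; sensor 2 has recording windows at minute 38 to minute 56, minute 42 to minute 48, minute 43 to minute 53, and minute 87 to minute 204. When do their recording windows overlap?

Merge the first list: minute 13 to minute 26, minute 92 to minute 124, minute 144 to minute 209.
Merge the second list: minute 38 to minute 56, minute 87 to minute 204.
minute 13 to minute 26 meets no B interval.
minute 92 to minute 124 ∩ B → minute 92 to minute 124.
minute 144 to minute 209 ∩ B → minute 144 to minute 204.

minute 92 to minute 124, minute 144 to minute 204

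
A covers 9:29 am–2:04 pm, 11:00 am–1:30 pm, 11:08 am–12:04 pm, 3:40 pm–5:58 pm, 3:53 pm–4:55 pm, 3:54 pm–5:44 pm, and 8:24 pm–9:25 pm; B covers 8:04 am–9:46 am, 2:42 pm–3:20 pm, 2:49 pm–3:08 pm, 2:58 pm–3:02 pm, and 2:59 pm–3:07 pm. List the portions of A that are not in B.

A, merged: 9:29 am–2:04 pm, 3:40 pm–5:58 pm, 8:24 pm–9:25 pm.
B, merged: 8:04 am–9:46 am, 2:42 pm–3:20 pm.
9:29 am–2:04 pm with B removed leaves 9:46 am–2:04 pm.
3:40 pm–5:58 pm is untouched.
8:24 pm–9:25 pm is untouched.

9:46 am–2:04 pm, 3:40 pm–5:58 pm, 8:24 pm–9:25 pm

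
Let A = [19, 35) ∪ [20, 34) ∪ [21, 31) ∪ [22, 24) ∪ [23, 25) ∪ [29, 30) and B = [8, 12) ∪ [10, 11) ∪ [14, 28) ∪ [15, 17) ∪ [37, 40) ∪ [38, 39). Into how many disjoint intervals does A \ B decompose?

First set merges to [19, 35).
Second set merges to [8, 12), [14, 28), [37, 40).
A \ B = [28, 35).
That is 1 disjoint piece.

1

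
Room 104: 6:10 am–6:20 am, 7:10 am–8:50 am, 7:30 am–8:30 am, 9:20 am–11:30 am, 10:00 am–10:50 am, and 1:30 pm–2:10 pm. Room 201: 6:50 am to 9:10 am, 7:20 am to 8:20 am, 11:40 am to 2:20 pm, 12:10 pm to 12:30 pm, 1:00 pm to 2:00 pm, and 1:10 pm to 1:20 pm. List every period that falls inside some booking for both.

7:10 am–8:50 am, 1:30 pm–2:10 pm

A, merged: 6:10 am–6:20 am, 7:10 am–8:50 am, 9:20 am–11:30 am, 1:30 pm–2:10 pm.
B, merged: 6:50 am–9:10 am, 11:40 am–2:20 pm.
6:10 am–6:20 am falls entirely outside B.
7:10 am–8:50 am overlaps B on 7:10 am–8:50 am.
9:20 am–11:30 am falls entirely outside B.
1:30 pm–2:10 pm overlaps B on 1:30 pm–2:10 pm.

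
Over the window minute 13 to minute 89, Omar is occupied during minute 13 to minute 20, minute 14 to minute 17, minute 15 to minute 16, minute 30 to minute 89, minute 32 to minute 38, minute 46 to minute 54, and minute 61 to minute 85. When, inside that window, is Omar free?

minute 20 to minute 30

Covered (merged): minute 13 to minute 20, minute 30 to minute 89.
Uncovered inside minute 13 to minute 89: minute 20 to minute 30.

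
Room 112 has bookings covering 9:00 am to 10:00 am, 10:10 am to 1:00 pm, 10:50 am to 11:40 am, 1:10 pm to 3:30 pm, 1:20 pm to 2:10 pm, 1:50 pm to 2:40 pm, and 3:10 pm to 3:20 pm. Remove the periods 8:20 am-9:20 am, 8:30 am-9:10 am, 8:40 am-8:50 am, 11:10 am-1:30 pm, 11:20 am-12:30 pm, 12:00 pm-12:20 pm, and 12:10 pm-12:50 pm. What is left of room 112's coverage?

9:20 am–10:00 am, 10:10 am–11:10 am, 1:30 pm–3:30 pm

First set merges to 9:00 am–10:00 am, 10:10 am–1:00 pm, 1:10 pm–3:30 pm.
Second set merges to 8:20 am–9:20 am, 11:10 am–1:30 pm.
9:00 am–10:00 am \ B = 9:20 am–10:00 am.
10:10 am–1:00 pm \ B = 10:10 am–11:10 am.
1:10 pm–3:30 pm \ B = 1:30 pm–3:30 pm.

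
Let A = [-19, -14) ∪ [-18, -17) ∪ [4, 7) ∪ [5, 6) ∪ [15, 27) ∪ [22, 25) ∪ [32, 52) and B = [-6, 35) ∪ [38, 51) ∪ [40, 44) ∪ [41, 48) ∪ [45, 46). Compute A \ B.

A, merged: [-19, -14), [4, 7), [15, 27), [32, 52).
B, merged: [-6, 35), [38, 51).
[-19, -14): nothing removed.
[4, 7): entirely removed.
[15, 27): entirely removed.
[32, 52) \ B = [35, 38), [51, 52).

[-19, -14) ∪ [35, 38) ∪ [51, 52)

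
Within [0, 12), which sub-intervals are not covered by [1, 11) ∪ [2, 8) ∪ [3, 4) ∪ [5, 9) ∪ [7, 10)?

[0, 1) ∪ [11, 12)

After merging, the occupied span is [1, 11).
Complement within [0, 12): [0, 1), [11, 12).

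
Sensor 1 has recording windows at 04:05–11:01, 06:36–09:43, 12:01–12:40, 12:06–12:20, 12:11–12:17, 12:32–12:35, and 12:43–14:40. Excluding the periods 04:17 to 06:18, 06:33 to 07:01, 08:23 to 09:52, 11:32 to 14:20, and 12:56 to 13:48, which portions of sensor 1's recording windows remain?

04:05–04:17, 06:18–06:33, 07:01–08:23, 09:52–11:01, 14:20–14:40

Merge the first list: 04:05–11:01, 12:01–12:40, 12:43–14:40.
Merge the second list: 04:17–06:18, 06:33–07:01, 08:23–09:52, 11:32–14:20.
04:05–11:01 \ B = 04:05–04:17, 06:18–06:33, 07:01–08:23, 09:52–11:01.
12:01–12:40: entirely removed.
12:43–14:40 \ B = 14:20–14:40.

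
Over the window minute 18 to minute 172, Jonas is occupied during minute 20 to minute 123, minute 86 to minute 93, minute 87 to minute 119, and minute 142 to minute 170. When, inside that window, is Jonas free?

minute 18 to minute 20, minute 123 to minute 142, minute 170 to minute 172

Covered (merged): minute 20 to minute 123, minute 142 to minute 170.
Complement within minute 18 to minute 172: minute 18 to minute 20, minute 123 to minute 142, minute 170 to minute 172.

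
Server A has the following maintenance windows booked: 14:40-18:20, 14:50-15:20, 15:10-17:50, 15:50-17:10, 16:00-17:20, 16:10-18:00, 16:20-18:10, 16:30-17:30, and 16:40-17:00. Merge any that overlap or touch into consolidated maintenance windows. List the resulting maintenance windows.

14:40-18:20

14:50-15:20 overlaps/touches 14:40-18:20 → extend to 14:40-18:20.
15:10-17:50 overlaps/touches 14:40-18:20 → extend to 14:40-18:20.
15:50-17:10 overlaps/touches 14:40-18:20 → extend to 14:40-18:20.
16:00-17:20 overlaps/touches 14:40-18:20 → extend to 14:40-18:20.
16:10-18:00 overlaps/touches 14:40-18:20 → extend to 14:40-18:20.
16:20-18:10 overlaps/touches 14:40-18:20 → extend to 14:40-18:20.
16:30-17:30 overlaps/touches 14:40-18:20 → extend to 14:40-18:20.
16:40-17:00 overlaps/touches 14:40-18:20 → extend to 14:40-18:20.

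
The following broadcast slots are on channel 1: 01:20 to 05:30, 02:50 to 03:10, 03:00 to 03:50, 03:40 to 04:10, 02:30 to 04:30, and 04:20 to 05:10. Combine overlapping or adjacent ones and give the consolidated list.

01:20–05:30

Sort by start: 01:20–05:30, 02:30–04:30, 02:50–03:10, 03:00–03:50, 03:40–04:10, 04:20–05:10.
02:30–04:30 overlaps/touches 01:20–05:30 → extend to 01:20–05:30.
02:50–03:10 overlaps/touches 01:20–05:30 → extend to 01:20–05:30.
03:00–03:50 overlaps/touches 01:20–05:30 → extend to 01:20–05:30.
03:40–04:10 overlaps/touches 01:20–05:30 → extend to 01:20–05:30.
04:20–05:10 overlaps/touches 01:20–05:30 → extend to 01:20–05:30.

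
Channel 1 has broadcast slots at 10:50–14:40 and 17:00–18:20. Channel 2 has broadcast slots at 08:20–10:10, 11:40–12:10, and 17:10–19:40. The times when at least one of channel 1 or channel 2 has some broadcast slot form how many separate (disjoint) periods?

3

A ∪ B = 08:20–10:10, 10:50–14:40, 17:00–19:40.
That is 3 disjoint pieces.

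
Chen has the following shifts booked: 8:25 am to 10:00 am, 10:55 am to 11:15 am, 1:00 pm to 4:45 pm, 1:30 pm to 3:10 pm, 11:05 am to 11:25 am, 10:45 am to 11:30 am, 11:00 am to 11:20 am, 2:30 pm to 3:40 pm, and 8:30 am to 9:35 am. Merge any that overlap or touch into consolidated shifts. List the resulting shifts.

8:25 am-10:00 am, 10:45 am-11:30 am, 1:00 pm-4:45 pm

Sort by start: 8:25 am-10:00 am, 8:30 am-9:35 am, 10:45 am-11:30 am, 10:55 am-11:15 am, 11:00 am-11:20 am, 11:05 am-11:25 am, 1:00 pm-4:45 pm, 1:30 pm-3:10 pm, 2:30 pm-3:40 pm.
8:30 am-9:35 am overlaps/touches 8:25 am-10:00 am → extend to 8:25 am-10:00 am.
10:45 am-11:30 am is disjoint → start new block.
10:55 am-11:15 am overlaps/touches 10:45 am-11:30 am → extend to 10:45 am-11:30 am.
11:00 am-11:20 am overlaps/touches 10:45 am-11:30 am → extend to 10:45 am-11:30 am.
11:05 am-11:25 am overlaps/touches 10:45 am-11:30 am → extend to 10:45 am-11:30 am.
1:00 pm-4:45 pm is disjoint → start new block.
1:30 pm-3:10 pm overlaps/touches 1:00 pm-4:45 pm → extend to 1:00 pm-4:45 pm.
2:30 pm-3:40 pm overlaps/touches 1:00 pm-4:45 pm → extend to 1:00 pm-4:45 pm.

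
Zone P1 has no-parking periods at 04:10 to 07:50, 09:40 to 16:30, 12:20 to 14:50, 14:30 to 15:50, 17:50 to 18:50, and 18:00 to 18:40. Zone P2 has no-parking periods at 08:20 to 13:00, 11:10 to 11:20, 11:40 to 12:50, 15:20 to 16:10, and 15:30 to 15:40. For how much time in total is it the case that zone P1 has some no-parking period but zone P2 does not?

First set merges to 04:10-07:50, 09:40-16:30, 17:50-18:50.
Second set merges to 08:20-13:00, 15:20-16:10.
A \ B = 04:10-07:50, 13:00-15:20, 16:10-16:30, 17:50-18:50.
Total: 3 h 40 min + 2 h 20 min + 20 min + 1 h = 7 h 20 min.

7 h 20 min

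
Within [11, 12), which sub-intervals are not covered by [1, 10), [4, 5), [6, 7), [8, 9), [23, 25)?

Covered (merged): [1, 10), [23, 25).
Gaps within [11, 12): [11, 12).

[11, 12)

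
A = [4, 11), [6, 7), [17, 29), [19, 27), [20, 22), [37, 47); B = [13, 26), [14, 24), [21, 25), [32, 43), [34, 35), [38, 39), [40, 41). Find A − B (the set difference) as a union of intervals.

Merge the first list: [4, 11), [17, 29), [37, 47).
Merge the second list: [13, 26), [32, 43).
[4, 11) is untouched.
[17, 29) with B removed leaves [26, 29).
[37, 47) with B removed leaves [43, 47).

[4, 11) ∪ [26, 29) ∪ [43, 47)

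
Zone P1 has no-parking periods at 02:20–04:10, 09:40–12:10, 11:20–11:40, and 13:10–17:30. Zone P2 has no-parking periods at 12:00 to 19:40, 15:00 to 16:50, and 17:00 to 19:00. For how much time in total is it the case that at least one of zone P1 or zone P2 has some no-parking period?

A, merged: 02:20-04:10, 09:40-12:10, 13:10-17:30.
B, merged: 12:00-19:40.
A ∪ B = 02:20-04:10, 09:40-19:40.
Total: 1 h 50 min + 10 h = 11 h 50 min.

11 h 50 min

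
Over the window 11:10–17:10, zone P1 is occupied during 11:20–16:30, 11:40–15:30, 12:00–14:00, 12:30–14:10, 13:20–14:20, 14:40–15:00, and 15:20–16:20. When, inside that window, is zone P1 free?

The merged coverage is 11:20-16:30.
Uncovered inside 11:10-17:10: 11:10-11:20, 16:30-17:10.

11:10-11:20, 16:30-17:10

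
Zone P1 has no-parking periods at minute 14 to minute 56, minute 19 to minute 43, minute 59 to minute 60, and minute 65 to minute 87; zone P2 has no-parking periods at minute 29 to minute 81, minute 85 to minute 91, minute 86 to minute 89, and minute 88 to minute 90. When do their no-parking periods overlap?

minute 29 to minute 56, minute 59 to minute 60, minute 65 to minute 81, minute 85 to minute 87

Merge the first list: minute 14 to minute 56, minute 59 to minute 60, minute 65 to minute 87.
Merge the second list: minute 29 to minute 81, minute 85 to minute 91.
minute 14 to minute 56 meets the second set on minute 29 to minute 56.
minute 59 to minute 60 meets the second set on minute 59 to minute 60.
minute 65 to minute 87 meets the second set on minute 65 to minute 81, minute 85 to minute 87.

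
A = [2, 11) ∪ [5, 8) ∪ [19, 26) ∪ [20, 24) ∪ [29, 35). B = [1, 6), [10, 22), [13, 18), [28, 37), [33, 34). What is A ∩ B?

A, merged: [2, 11), [19, 26), [29, 35).
B, merged: [1, 6), [10, 22), [28, 37).
[2, 11) overlaps B on [2, 6), [10, 11).
[19, 26) overlaps B on [19, 22).
[29, 35) overlaps B on [29, 35).

[2, 6) ∪ [10, 11) ∪ [19, 22) ∪ [29, 35)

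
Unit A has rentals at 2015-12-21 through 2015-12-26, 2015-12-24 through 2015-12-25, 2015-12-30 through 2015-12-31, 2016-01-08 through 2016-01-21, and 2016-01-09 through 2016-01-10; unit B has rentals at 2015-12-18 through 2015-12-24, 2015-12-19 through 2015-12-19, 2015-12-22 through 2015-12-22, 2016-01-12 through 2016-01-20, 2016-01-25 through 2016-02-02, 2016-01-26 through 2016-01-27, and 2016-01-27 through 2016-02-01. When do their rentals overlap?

2015-12-21 through 2015-12-24, 2016-01-12 through 2016-01-20

First set merges to 2015-12-21 through 2015-12-26, 2015-12-30 through 2015-12-31, 2016-01-08 through 2016-01-21.
Second set merges to 2015-12-18 through 2015-12-24, 2016-01-12 through 2016-01-20, 2016-01-25 through 2016-02-02.
2015-12-21 through 2015-12-26 ∩ B → 2015-12-21 through 2015-12-24.
2015-12-30 through 2015-12-31 meets no B interval.
2016-01-08 through 2016-01-21 ∩ B → 2016-01-12 through 2016-01-20.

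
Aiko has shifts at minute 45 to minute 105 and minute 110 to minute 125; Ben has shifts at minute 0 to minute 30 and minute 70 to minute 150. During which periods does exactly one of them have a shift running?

Only in the first: minute 45 to minute 70.
Only in the second: minute 0 to minute 30, minute 105 to minute 110, minute 125 to minute 150.
Together these are the periods covered by exactly one.

minute 0 to minute 30, minute 45 to minute 70, minute 105 to minute 110, minute 125 to minute 150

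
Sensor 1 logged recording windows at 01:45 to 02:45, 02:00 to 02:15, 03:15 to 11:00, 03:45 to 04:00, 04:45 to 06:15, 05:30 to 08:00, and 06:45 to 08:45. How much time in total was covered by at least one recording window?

Merged: 01:45–02:45, 03:15–11:00.
Lengths: 1 h + 7 h 45 min = 8 h 45 min.

8 h 45 min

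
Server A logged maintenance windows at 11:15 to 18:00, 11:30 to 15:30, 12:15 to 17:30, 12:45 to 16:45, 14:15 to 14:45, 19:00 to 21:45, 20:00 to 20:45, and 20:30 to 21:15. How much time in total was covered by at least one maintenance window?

9 h 30 min

Merged: 11:15-18:00, 19:00-21:45.
Lengths: 6 h 45 min + 2 h 45 min = 9 h 30 min.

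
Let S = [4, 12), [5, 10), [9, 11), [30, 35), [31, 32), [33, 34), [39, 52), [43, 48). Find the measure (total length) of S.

26

Merged: [4, 12), [30, 35), [39, 52).
Lengths: 8 + 5 + 13 = 26.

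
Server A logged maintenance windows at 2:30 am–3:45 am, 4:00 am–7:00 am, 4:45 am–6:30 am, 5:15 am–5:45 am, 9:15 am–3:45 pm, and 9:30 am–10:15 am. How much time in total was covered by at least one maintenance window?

Merged: 2:30 am–3:45 am, 4:00 am–7:00 am, 9:15 am–3:45 pm.
Lengths: 1 h 15 min + 3 h + 6 h 30 min = 10 h 45 min.

10 h 45 min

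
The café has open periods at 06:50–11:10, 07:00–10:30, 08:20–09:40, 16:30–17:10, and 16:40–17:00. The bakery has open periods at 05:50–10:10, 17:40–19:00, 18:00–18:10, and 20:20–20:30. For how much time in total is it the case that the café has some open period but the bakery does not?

1 h 40 min

Merge the first list: 06:50–11:10, 16:30–17:10.
Merge the second list: 05:50–10:10, 17:40–19:00, 20:20–20:30.
A \ B = 10:10–11:10, 16:30–17:10.
Total: 1 h + 40 min = 1 h 40 min.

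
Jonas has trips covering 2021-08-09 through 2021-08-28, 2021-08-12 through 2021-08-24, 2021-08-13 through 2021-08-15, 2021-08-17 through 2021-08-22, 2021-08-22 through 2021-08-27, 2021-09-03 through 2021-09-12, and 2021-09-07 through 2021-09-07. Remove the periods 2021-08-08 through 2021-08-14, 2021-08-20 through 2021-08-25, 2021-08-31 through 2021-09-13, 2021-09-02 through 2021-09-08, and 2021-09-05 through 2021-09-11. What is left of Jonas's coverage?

A, merged: 2021-08-09 through 2021-08-28, 2021-09-03 through 2021-09-12.
B, merged: 2021-08-08 through 2021-08-14, 2021-08-20 through 2021-08-25, 2021-08-31 through 2021-09-13.
2021-08-09 through 2021-08-28 \ B = 2021-08-15 through 2021-08-19, 2021-08-26 through 2021-08-28.
2021-09-03 through 2021-09-12: entirely removed.

2021-08-15 through 2021-08-19, 2021-08-26 through 2021-08-28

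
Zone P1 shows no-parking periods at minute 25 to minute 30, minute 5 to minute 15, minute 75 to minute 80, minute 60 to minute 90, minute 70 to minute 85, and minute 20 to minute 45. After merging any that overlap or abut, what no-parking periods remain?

Sort by start: minute 5 to minute 15, minute 20 to minute 45, minute 25 to minute 30, minute 60 to minute 90, minute 70 to minute 85, minute 75 to minute 80.
minute 20 to minute 45 is disjoint → start new block.
minute 25 to minute 30 overlaps/touches minute 20 to minute 45 → extend to minute 20 to minute 45.
minute 60 to minute 90 is disjoint → start new block.
minute 70 to minute 85 overlaps/touches minute 60 to minute 90 → extend to minute 60 to minute 90.
minute 75 to minute 80 overlaps/touches minute 60 to minute 90 → extend to minute 60 to minute 90.

minute 5 to minute 15, minute 20 to minute 45, minute 60 to minute 90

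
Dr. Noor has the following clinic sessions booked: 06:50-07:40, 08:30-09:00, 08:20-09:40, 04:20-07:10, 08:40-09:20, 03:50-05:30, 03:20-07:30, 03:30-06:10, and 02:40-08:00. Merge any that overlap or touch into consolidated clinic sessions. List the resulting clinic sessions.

02:40–08:00, 08:20–09:40

Sort by start: 02:40–08:00, 03:20–07:30, 03:30–06:10, 03:50–05:30, 04:20–07:10, 06:50–07:40, 08:20–09:40, 08:30–09:00, 08:40–09:20.
03:20–07:30 overlaps/touches 02:40–08:00 → extend to 02:40–08:00.
03:30–06:10 overlaps/touches 02:40–08:00 → extend to 02:40–08:00.
03:50–05:30 overlaps/touches 02:40–08:00 → extend to 02:40–08:00.
04:20–07:10 overlaps/touches 02:40–08:00 → extend to 02:40–08:00.
06:50–07:40 overlaps/touches 02:40–08:00 → extend to 02:40–08:00.
08:20–09:40 is disjoint → start new block.
08:30–09:00 overlaps/touches 08:20–09:40 → extend to 08:20–09:40.
08:40–09:20 overlaps/touches 08:20–09:40 → extend to 08:20–09:40.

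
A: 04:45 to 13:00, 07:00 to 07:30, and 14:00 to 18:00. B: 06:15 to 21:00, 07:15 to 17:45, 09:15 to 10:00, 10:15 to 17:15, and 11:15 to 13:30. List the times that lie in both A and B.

06:15–13:00, 14:00–18:00

Merge the first list: 04:45–13:00, 14:00–18:00.
Merge the second list: 06:15–21:00.
04:45–13:00 ∩ B → 06:15–13:00.
14:00–18:00 ∩ B → 14:00–18:00.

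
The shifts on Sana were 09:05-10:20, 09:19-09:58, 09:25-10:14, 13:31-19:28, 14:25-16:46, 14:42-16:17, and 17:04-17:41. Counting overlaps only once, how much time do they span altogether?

7 h 12 min

Merged: 09:05–10:20, 13:31–19:28.
Lengths: 1 h 15 min + 5 h 57 min = 7 h 12 min.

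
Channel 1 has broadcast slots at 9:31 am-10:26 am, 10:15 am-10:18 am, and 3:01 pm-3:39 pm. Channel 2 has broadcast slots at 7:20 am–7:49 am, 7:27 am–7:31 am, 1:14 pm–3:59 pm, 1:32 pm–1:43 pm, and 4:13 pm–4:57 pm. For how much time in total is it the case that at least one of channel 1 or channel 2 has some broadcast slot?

4 h 53 min

A, merged: 9:31 am–10:26 am, 3:01 pm–3:39 pm.
B, merged: 7:20 am–7:49 am, 1:14 pm–3:59 pm, 4:13 pm–4:57 pm.
A ∪ B = 7:20 am–7:49 am, 9:31 am–10:26 am, 1:14 pm–3:59 pm, 4:13 pm–4:57 pm.
Total: 29 min + 55 min + 2 h 45 min + 44 min = 4 h 53 min.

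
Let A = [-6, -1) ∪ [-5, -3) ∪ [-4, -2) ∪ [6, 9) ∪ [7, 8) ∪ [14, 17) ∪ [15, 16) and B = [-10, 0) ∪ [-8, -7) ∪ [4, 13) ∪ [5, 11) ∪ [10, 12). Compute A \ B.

Merge the first list: [-6, -1), [6, 9), [14, 17).
Merge the second list: [-10, 0), [4, 13).
[-6, -1): entirely removed.
[6, 9): entirely removed.
[14, 17): nothing removed.

[14, 17)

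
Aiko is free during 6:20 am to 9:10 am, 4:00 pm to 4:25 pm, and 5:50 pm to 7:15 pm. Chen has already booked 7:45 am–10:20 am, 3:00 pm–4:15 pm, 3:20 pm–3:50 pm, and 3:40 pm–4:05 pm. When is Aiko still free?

6:20 am-7:45 am, 4:15 pm-4:25 pm, 5:50 pm-7:15 pm

B, merged: 7:45 am-10:20 am, 3:00 pm-4:15 pm.
6:20 am-9:10 am \ B = 6:20 am-7:45 am.
4:00 pm-4:25 pm \ B = 4:15 pm-4:25 pm.
5:50 pm-7:15 pm: nothing removed.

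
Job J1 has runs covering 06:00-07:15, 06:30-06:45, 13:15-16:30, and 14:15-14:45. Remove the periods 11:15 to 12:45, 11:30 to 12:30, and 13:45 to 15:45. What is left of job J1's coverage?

06:00–07:15, 13:15–13:45, 15:45–16:30

A, merged: 06:00–07:15, 13:15–16:30.
B, merged: 11:15–12:45, 13:45–15:45.
06:00–07:15: no B overlap → unchanged.
13:15–16:30 minus B → 13:15–13:45, 15:45–16:30.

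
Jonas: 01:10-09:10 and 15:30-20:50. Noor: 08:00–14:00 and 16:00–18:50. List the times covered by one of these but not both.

01:10-08:00, 09:10-14:00, 15:30-16:00, 18:50-20:50

A but not B: 01:10-08:00, 15:30-16:00, 18:50-20:50.
B but not A: 09:10-14:00.
Combining gives A △ B.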